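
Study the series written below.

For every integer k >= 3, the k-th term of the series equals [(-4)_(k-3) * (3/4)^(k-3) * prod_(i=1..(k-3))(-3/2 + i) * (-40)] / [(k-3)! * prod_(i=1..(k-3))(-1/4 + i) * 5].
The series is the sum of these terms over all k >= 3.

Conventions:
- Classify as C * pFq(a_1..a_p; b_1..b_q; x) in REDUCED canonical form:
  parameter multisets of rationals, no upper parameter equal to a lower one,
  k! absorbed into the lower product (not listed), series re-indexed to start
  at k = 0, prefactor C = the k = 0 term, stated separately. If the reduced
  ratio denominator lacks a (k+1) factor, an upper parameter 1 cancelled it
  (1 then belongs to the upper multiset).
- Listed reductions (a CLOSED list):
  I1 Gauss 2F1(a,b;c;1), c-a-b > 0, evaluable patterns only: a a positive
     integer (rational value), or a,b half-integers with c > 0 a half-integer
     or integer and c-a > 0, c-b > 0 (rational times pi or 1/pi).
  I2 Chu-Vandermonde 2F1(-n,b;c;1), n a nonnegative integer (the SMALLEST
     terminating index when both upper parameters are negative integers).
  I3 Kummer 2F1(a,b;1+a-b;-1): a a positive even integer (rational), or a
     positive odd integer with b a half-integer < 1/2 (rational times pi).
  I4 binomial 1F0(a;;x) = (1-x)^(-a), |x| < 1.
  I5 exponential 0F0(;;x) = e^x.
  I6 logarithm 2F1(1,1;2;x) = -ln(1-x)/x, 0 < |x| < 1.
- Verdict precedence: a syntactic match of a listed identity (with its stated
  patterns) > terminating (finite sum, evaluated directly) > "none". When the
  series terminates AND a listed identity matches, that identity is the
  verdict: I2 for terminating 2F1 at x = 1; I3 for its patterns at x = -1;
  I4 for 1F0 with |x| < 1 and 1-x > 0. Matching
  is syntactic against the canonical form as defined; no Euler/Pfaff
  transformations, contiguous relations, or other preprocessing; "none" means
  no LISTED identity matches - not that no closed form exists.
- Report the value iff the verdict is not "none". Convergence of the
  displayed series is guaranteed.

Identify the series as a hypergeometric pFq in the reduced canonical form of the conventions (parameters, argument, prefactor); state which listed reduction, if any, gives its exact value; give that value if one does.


With C = -8: the canonical form is 2F1(-4, -1/2; 3/4; 3/4). Verdict: terminating. With -4 upstairs the series is a 5-term polynomial sum; evaluated term by term. Its exact value is -3093/154.

The tell: t_0 = -8 here, and the constant factors (prefactor -8) combine into one prefactor.
Ratio: r(k) = (3/4) * (k-4) (k-1/2) / [(k+3/4) (k+1)] - rational in k. x = (3/4); t_0 = -8; negate the roots.


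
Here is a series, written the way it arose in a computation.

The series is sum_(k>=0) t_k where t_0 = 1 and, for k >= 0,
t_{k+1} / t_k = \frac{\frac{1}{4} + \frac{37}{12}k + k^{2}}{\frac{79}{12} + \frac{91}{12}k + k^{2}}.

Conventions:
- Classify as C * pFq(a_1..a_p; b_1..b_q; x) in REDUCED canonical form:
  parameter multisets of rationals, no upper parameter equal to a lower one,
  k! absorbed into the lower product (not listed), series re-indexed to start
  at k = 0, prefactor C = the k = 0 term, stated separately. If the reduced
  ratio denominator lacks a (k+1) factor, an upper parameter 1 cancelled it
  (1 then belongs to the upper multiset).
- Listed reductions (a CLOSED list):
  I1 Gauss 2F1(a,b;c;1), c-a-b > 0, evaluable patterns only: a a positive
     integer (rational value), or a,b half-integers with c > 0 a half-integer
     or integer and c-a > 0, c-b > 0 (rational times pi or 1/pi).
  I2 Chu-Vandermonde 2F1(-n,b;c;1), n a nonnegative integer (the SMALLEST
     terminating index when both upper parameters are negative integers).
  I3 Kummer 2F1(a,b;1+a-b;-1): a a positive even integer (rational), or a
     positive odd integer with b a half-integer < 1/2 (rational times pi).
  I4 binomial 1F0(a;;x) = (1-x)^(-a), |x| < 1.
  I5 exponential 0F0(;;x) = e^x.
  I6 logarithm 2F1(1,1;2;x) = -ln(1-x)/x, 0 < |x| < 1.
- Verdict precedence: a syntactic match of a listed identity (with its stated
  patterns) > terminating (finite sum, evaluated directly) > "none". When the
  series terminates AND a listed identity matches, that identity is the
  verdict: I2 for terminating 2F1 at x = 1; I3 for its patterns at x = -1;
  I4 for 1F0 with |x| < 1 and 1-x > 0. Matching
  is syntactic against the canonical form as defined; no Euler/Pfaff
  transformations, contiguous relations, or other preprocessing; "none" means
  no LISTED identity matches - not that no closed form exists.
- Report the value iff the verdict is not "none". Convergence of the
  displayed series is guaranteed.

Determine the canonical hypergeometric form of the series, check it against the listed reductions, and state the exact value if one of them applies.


At argument 1: a 2F1 with upper {\frac{1}{12}, 3}, lower {\frac{79}{12}}, scaled by C = 1. Verdict: the Gauss summation I1 matches (x = 1: the Gamma ratio telescopes since c-a-b = 7/2 > 0 and a = 3 in Z>0). Exact value: \frac{14405}{13608}.

Structural cue: t_0 = 1 here, and factor the ratio over Q (prefactor 1): negated roots = parameters.
Adjacent-term ratio: r(k) = 1 * (k+\frac{1}{12}) (k+3) / [(k+\frac{79}{12}) (k+1)] ; factor over Q: parameters, x = 1, and C = 1.


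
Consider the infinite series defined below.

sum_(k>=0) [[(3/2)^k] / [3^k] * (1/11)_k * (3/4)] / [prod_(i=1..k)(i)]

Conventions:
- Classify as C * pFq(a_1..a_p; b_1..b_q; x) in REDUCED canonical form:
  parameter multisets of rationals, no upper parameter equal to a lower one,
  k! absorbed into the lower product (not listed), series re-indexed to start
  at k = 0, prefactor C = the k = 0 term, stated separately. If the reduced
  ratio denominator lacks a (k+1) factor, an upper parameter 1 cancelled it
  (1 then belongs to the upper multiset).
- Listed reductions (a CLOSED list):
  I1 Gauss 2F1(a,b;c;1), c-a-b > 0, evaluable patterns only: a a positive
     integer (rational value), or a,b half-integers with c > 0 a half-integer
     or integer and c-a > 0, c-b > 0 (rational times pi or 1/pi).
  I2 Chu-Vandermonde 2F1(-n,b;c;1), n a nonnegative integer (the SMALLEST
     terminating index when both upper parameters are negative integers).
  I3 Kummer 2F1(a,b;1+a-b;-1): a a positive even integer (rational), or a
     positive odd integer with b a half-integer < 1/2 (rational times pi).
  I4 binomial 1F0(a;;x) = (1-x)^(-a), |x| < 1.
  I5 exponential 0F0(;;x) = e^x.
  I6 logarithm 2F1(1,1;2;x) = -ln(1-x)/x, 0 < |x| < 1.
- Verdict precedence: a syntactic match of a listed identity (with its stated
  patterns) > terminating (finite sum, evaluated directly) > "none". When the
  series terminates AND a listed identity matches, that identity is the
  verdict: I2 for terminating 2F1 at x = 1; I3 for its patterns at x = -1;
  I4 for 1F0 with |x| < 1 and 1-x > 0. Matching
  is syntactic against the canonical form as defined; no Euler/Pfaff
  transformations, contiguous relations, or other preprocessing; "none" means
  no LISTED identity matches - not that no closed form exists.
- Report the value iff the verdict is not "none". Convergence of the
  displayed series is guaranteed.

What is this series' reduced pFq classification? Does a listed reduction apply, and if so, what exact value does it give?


The tell: with t_0 = 3/4, the product of the first k integers (prefactor 3/4) is k!.
Adjacent-term ratio: r(k) = (1/2) * (k+1/11) / [(k+1)] - rational; roots negated = parameters, x = (1/2), C = 3/4.

x = 1/2 here; the reduced form reads 1F0, upper {1/11}, lower {-}, C = 3/4. Verdict (x = 1/2): binomial (I4) applies (the 1F0 binomial series: exponent -1/11, x = 1/2). Hence: (3/4) * (1/2)^(-1/11).


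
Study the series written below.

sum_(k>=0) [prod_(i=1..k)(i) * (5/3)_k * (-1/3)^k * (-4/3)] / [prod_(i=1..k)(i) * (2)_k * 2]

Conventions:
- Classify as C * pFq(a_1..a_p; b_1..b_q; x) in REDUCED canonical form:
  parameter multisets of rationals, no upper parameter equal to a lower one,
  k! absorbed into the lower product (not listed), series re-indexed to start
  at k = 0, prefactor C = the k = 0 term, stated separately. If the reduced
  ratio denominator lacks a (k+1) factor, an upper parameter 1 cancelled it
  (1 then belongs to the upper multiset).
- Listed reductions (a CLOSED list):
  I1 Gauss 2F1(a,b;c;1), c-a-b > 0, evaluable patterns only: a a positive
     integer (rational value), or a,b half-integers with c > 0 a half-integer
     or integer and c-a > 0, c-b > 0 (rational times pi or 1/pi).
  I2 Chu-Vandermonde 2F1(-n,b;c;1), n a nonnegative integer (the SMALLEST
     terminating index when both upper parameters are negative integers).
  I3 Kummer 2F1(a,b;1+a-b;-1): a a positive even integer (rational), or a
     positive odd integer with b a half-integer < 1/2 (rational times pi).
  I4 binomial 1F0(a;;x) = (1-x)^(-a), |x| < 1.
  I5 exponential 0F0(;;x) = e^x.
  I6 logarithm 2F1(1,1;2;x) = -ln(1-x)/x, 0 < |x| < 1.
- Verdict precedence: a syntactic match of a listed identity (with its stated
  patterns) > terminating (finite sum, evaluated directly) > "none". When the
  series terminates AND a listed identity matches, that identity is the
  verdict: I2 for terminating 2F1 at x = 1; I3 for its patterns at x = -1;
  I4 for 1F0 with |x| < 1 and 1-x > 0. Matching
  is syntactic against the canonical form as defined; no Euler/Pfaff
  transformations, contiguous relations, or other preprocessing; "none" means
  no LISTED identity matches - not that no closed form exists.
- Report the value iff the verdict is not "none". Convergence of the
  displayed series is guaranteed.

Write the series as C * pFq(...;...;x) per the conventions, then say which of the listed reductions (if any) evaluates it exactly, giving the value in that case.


First insight: from the first term -2/3: the product of the first k integers (C = -2/3, x = -1/3) is k!.
Term ratio: r(k) = (-1/3) * (k+1) (k+5/3) / [(k+2) (k+1)] - rational in k. x = (-1/3); t_0 = -2/3; negate the roots.

Canonical form: C = -2/3 times 2F1 with upper {1, 5/3}, lower {2}, x = -1/3. Verdict: none. A 2F1 with upper {1, 5/3} fits none of I1-I6 at x = -1/3; the sum runs forever.


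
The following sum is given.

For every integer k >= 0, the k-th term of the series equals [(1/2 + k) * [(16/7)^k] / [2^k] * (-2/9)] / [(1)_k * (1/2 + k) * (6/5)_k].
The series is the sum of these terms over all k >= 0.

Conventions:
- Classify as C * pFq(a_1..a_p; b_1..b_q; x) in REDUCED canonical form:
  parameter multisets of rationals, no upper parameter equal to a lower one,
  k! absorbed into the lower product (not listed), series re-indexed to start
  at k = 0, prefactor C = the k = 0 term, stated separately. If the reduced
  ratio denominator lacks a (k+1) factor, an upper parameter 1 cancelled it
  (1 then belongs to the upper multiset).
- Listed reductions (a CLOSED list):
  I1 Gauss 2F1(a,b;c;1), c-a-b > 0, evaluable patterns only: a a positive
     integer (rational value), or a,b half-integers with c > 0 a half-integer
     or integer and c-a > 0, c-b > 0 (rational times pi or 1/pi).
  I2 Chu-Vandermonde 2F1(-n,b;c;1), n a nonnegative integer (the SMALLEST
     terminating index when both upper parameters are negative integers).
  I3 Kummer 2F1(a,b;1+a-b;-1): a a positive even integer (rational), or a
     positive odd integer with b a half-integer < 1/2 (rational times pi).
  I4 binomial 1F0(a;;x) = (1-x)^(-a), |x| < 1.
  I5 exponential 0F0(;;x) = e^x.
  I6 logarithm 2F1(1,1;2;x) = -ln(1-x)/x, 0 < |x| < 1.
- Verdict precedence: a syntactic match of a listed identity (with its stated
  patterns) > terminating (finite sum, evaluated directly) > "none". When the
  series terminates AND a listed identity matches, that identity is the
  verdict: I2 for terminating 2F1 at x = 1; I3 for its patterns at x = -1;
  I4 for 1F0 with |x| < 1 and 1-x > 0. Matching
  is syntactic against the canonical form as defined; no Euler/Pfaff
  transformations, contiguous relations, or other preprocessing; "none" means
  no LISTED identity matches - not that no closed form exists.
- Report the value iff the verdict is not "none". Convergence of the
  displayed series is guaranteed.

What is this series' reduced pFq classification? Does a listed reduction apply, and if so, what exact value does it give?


Structural cue: x = (8/7) and k + 1/2 divides numerator and denominator alike; C = -2/9 after cancelling.
Term ratio: r(k) = (8/7) * 1 / [(k+6/5) (k+1)] - rational in k, leading ratio (8/7); with t_0 = -2/9, classification follows.

Reduced: x = 8/7, 0F1, upper = {-}, lower = {6/5}, C = -2/9. Verdict: none - at argument 8/7 the multisets {-} ; {6/5} match no listed identity.


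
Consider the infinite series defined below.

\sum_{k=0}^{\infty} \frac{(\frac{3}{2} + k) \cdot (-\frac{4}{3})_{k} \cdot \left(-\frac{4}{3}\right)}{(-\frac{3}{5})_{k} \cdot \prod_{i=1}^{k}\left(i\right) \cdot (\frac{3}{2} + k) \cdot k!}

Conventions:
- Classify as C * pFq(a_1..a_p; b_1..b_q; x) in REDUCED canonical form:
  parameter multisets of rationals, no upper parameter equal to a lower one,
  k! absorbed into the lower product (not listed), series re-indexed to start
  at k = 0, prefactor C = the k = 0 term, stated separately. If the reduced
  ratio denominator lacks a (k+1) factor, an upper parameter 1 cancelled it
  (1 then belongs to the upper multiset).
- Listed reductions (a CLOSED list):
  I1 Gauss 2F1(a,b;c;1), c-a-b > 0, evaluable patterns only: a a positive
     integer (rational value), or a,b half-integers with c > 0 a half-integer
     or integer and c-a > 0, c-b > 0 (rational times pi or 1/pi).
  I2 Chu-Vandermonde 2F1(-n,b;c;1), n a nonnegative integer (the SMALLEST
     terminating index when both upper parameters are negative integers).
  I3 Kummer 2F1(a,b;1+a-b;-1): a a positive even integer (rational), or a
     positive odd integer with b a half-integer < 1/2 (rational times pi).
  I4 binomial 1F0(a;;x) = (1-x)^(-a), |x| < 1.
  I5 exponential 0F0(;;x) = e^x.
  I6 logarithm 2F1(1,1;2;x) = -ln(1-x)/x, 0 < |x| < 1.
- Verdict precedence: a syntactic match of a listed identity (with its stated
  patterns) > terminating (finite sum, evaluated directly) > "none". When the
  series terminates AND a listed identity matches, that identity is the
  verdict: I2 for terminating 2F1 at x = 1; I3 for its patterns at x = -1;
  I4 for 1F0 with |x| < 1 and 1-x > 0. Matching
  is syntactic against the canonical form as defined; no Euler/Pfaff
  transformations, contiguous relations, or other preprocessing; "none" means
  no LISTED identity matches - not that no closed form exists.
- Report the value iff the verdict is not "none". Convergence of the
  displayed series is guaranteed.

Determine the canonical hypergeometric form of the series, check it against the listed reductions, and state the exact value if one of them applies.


Reduced: x = 1, 1F2, upper = {-\frac{4}{3}}, lower = {-\frac{3}{5}, 1}, C = -\frac{4}{3}. Verdict: none. Every listed pattern misses the 1F2 form at 1, upper {-\frac{4}{3}}.

First insight: t_0 being -\frac{4}{3}, the denominator's factorial ratio (C = -4/3, x = 1) is a lower Pochhammer.
Term ratio: r(k) = 1 * (k-\frac{4}{3}) / [(k-\frac{3}{5}) (k+1) (k+1)] - rational; roots negated = parameters, x = 1, C = -\frac{4}{3}.


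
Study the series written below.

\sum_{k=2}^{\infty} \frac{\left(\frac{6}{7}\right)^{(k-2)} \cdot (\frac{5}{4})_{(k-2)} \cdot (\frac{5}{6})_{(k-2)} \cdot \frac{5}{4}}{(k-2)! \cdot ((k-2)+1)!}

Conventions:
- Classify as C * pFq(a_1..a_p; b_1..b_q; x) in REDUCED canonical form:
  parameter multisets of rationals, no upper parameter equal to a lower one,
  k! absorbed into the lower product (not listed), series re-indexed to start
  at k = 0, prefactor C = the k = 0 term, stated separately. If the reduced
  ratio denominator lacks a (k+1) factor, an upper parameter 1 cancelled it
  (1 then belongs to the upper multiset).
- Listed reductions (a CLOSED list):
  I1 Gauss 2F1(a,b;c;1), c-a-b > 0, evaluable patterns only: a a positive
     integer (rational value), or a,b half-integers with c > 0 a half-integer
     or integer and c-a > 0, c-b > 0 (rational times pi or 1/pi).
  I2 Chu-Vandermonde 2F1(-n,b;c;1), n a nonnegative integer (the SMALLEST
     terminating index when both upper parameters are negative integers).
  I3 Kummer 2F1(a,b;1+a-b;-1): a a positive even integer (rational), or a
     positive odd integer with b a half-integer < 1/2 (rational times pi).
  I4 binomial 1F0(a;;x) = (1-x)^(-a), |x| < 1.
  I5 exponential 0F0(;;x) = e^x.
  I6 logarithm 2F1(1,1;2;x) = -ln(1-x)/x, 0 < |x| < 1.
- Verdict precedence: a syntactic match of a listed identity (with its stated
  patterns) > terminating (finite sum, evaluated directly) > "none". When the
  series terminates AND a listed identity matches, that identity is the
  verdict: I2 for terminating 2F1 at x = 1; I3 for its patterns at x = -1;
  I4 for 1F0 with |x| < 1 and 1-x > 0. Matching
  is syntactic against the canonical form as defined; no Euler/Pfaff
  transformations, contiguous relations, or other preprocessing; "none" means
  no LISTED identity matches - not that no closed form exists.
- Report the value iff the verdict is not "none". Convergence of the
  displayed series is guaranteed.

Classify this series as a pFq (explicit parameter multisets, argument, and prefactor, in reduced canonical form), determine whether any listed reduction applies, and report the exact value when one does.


Prefactor \frac{5}{4}, argument \frac{6}{7}: 2F1 with upper {\frac{5}{6}, \frac{5}{4}} over lower {2}. Verdict: none. Every listed pattern misses the 2F1 form at \frac{6}{7}, upper {\frac{5}{6}, \frac{5}{4}}.

Key step: x = \frac{6}{7} and the denominator's factorial ratio (C = 5/4) is a lower Pochhammer.
Ratio: r(k) = \frac{6}{7} * (k+\frac{5}{6}) (k+\frac{5}{4}) / [(k+2) (k+1)] ; factor over Q: parameters, x = \frac{6}{7}, and C = \frac{5}{4}.


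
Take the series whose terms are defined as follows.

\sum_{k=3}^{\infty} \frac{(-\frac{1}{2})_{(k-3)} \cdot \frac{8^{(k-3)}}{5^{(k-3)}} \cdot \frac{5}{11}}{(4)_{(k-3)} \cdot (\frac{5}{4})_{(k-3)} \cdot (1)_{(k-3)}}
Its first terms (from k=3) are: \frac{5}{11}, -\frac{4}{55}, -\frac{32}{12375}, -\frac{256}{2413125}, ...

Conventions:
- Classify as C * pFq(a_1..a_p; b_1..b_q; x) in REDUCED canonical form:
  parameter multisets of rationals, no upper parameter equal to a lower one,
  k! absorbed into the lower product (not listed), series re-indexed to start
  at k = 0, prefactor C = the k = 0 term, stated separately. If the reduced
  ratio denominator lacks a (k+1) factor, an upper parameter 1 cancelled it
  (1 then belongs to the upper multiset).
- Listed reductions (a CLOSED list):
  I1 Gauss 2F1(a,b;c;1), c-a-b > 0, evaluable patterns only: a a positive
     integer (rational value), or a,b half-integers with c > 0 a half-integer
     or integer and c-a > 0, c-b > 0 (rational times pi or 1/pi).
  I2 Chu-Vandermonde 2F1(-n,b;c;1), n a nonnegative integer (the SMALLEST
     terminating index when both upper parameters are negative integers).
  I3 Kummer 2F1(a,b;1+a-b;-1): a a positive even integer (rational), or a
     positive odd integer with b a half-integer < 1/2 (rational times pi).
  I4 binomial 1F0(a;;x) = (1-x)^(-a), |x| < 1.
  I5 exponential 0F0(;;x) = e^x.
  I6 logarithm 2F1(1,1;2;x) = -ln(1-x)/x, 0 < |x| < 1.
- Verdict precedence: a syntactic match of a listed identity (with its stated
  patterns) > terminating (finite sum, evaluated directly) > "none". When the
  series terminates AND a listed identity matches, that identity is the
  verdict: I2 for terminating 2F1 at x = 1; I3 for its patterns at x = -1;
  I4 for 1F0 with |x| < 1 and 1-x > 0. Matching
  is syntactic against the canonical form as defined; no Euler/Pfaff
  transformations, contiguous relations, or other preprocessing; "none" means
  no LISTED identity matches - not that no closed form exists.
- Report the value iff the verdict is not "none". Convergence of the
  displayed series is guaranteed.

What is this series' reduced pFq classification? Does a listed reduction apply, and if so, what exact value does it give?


Key observation: t_0 = \frac{5}{11} here, and the two geometric factors (prefactor 5/11) combine into one argument.
Consecutive-term ratio: r(k) = \frac{8}{5} * (k-\frac{1}{2}) / [(k+\frac{5}{4}) (k+4) (k+1)] - rational; roots negated = parameters, x = \frac{8}{5}, C = \frac{5}{11}.

Canonical form: C = \frac{5}{11} times 1F2 with upper {-\frac{1}{2}}, lower {\frac{5}{4}, 4}, x = \frac{8}{5}. Verdict: none - this 1F2 at x = \frac{8}{5} matches no listed pattern, and upper {-\frac{1}{2}} holds no stopper.


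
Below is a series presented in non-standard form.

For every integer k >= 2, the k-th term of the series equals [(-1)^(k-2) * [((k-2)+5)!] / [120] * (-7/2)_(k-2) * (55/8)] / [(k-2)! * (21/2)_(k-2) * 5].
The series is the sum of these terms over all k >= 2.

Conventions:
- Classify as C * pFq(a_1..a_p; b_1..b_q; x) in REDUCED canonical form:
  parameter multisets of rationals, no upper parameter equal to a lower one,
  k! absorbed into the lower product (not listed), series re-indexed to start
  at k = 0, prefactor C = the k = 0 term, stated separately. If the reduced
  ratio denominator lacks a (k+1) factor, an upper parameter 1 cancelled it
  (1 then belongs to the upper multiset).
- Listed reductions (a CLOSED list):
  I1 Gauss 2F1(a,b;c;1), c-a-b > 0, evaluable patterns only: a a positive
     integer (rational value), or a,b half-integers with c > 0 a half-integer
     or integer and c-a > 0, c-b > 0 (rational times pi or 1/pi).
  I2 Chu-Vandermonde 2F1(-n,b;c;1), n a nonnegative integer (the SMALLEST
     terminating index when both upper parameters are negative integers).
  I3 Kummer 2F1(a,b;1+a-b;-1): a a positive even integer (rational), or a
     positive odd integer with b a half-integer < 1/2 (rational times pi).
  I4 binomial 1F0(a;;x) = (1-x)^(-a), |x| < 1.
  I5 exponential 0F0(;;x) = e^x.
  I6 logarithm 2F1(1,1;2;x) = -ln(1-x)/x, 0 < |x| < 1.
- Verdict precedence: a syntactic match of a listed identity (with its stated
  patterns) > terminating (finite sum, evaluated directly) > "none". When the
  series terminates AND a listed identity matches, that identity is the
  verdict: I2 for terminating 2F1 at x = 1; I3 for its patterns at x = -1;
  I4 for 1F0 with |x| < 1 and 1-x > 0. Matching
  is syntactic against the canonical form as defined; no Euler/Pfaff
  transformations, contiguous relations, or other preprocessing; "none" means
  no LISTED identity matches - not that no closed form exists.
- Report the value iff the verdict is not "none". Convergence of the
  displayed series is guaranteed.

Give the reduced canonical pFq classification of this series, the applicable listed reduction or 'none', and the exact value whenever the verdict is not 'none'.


Key step: t_0 = 11/8 here, and the constant factors (C = 11/8) combine into one prefactor.
Step ratio: r(k) = (-1) * (k-7/2) (k+6) / [(k+21/2) (k+1)] ; factor over Q: parameters, x = (-1), and C = 11/8.

The series (x = -1) is 2F1: upper {-7/2, 6}, lower {21/2}, prefactor 11/8. Verdict: this is Kummer's theorem (I3) (x = -1; c = 21/2 equals 1+a-b for upper {-7/2, 6}: listed pattern). Exact value: 3553/512.


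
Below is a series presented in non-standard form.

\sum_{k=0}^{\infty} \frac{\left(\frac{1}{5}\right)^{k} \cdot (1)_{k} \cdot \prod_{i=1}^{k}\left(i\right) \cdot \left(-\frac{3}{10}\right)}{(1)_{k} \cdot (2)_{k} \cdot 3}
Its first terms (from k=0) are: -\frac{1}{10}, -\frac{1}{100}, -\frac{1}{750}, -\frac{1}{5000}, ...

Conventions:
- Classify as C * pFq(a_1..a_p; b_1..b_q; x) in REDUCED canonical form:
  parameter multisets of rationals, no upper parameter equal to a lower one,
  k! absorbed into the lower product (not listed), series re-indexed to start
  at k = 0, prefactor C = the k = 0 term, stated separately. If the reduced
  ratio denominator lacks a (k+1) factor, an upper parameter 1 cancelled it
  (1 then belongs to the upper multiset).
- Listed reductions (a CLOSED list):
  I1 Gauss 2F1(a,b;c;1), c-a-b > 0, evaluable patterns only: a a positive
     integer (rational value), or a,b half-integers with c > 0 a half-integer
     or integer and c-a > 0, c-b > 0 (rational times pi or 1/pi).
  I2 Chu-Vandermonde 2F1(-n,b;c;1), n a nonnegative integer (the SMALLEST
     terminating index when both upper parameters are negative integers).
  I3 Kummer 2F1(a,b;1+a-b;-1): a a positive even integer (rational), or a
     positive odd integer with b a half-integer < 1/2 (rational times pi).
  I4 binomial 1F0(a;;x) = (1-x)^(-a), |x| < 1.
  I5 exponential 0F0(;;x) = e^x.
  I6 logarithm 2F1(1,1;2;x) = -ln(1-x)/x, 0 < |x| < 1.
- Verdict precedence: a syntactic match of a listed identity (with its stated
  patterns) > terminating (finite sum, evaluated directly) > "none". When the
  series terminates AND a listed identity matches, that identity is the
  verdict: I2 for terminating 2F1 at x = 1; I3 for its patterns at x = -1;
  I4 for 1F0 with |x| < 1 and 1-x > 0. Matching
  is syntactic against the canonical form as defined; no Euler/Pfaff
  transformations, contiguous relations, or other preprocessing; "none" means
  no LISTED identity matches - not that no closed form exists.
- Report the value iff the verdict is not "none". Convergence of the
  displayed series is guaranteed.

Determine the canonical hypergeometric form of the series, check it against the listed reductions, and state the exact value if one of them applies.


Canonical form: C = -\frac{1}{10} times 2F1 with upper {1, 1}, lower {2}, x = \frac{1}{5}. Verdict at x = \frac{1}{5}: the logarithmic series (I6) matches (the logarithm: parameters (1,1;2), x = \frac{1}{5}). Sum: \frac{1}{2} \cdot \ln\left(\frac{4}{5}\right).

The tell: t_0 being -\frac{1}{10}, the constant factors (prefactor -1/10) combine into one prefactor.
Step ratio: r(k) = \frac{1}{5} * (k+1) (k+1) / [(k+2) (k+1)] ; factor over Q: parameters, x = \frac{1}{5}, and C = -\frac{1}{10}.


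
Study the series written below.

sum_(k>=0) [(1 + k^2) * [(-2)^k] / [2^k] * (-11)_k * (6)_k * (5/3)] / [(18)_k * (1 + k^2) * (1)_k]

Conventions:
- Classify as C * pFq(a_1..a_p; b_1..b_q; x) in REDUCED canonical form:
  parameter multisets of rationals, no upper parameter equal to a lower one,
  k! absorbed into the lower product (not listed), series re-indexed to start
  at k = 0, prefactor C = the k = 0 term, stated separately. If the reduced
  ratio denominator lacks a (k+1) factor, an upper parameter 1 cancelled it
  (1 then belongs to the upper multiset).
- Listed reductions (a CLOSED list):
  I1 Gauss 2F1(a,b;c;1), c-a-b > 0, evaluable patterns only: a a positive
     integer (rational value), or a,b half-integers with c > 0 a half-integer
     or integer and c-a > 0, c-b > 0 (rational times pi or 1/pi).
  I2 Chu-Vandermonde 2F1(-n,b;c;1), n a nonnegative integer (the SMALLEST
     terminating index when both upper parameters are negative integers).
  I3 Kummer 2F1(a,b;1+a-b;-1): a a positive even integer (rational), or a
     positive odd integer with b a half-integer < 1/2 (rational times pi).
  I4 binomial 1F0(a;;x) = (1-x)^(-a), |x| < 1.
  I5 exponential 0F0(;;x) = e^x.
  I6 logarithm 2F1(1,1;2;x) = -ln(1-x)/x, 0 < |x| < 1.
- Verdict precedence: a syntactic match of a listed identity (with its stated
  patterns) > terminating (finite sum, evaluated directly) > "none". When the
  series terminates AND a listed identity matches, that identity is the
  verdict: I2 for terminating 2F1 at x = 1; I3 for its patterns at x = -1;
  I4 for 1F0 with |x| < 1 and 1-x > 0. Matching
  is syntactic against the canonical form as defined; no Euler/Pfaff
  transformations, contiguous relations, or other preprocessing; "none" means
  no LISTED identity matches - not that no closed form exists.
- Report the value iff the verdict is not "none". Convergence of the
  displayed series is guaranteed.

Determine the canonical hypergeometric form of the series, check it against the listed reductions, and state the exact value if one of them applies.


With C = 5/3: the canonical form is 2F1(-11, 6; 18; -1). Verdict: this is Kummer (I3) (x = -1; c = 18 equals 1+a-b for upper {-11, 6}: listed pattern). Hence: 170/3.

First insight: with t_0 = 5/3, (1)_k (C = 5/3) is k! itself.
Ratio: r(k) = (-1) * (k-11) (k+6) / [(k+18) (k+1)] ; factor over Q: parameters, x = (-1), and C = 5/3.


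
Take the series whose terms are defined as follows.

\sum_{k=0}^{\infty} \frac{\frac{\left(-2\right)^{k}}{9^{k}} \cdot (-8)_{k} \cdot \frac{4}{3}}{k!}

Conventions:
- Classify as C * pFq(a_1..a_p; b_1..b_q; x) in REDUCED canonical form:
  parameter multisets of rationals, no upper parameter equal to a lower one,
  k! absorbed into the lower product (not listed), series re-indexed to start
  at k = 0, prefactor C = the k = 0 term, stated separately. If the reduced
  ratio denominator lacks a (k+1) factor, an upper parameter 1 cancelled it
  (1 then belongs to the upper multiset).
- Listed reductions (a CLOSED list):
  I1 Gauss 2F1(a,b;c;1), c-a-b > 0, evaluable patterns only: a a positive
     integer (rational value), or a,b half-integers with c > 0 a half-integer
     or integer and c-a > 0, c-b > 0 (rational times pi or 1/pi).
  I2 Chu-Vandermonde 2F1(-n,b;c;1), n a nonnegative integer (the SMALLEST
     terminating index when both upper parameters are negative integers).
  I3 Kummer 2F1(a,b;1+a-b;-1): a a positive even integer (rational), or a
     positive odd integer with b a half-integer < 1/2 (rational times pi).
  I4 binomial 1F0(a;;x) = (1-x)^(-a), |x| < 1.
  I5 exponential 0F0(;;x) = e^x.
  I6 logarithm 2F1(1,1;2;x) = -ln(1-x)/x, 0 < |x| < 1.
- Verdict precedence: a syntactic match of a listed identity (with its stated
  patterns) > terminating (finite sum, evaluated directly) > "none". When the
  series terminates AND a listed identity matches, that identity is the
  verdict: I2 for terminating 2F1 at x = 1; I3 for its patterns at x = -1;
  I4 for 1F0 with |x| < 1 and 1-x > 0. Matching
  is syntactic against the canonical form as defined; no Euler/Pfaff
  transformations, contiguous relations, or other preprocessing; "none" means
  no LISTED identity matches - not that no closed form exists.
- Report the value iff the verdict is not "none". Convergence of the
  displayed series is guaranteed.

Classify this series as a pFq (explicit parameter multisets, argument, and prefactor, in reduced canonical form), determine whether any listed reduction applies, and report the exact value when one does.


The tell: x = -\frac{2}{9} and the two geometric factors (C = 4/3) combine into one argument.
Ratio: r(k) = -\frac{2}{9} * (k-8) / [(k+1)] - poly over poly, x = -\frac{2}{9} from leading terms; C = \frac{4}{3} at k = 0.

Reduced: x = -\frac{2}{9}, 1F0, upper = {-8}, lower = {-}, C = \frac{4}{3}. Verdict at x = -\frac{2}{9}: the I4 binomial reduction matches (the 1F0 binomial series: exponent 8, x = -\frac{2}{9}). Sum: \frac{857435524}{129140163}.


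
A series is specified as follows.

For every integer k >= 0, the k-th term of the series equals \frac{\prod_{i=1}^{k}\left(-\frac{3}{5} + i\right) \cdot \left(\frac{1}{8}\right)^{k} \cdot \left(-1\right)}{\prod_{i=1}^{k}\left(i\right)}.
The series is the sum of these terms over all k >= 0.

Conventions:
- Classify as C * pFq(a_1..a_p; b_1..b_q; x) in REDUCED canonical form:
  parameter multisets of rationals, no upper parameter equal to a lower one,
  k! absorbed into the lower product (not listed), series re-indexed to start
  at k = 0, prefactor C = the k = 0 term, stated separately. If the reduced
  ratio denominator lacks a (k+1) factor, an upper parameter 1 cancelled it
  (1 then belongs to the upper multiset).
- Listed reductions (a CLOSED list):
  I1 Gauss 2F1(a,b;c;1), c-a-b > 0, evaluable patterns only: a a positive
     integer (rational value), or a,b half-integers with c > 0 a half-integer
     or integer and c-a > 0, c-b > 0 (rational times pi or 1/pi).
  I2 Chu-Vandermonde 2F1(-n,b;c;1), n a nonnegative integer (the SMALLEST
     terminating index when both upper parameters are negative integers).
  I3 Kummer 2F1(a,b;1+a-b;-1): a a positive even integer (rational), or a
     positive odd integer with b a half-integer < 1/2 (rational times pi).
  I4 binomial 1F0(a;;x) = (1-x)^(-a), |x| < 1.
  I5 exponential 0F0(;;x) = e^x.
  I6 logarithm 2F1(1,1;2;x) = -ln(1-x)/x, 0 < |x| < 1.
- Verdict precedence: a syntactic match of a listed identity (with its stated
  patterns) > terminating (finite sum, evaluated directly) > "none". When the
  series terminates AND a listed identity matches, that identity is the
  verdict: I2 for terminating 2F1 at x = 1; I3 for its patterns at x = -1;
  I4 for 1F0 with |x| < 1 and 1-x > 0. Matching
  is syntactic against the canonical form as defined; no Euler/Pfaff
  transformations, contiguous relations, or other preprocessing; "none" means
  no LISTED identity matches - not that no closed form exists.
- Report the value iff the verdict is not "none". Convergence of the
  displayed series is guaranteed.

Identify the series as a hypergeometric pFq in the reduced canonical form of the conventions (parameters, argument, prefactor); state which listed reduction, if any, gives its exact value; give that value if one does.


x = \frac{1}{8} here; the reduced form reads 1F0, upper {\frac{2}{5}}, lower {-}, C = -1. Verdict: binomial (I4) applies (the 1F0 binomial series: exponent -2/5, x = \frac{1}{8}). Value: \left(-1\right) \cdot \left(\frac{7}{8}\right)^{-\frac{2}{5}}.

Key step: t_0 = -1 here, and the running product (prefactor -1) telescopes to a rising factorial.
Consecutive-term ratio: r(k) = \frac{1}{8} * (k+\frac{2}{5}) / [(k+1)] - rational; roots negated = parameters, x = \frac{1}{8}, C = -1.


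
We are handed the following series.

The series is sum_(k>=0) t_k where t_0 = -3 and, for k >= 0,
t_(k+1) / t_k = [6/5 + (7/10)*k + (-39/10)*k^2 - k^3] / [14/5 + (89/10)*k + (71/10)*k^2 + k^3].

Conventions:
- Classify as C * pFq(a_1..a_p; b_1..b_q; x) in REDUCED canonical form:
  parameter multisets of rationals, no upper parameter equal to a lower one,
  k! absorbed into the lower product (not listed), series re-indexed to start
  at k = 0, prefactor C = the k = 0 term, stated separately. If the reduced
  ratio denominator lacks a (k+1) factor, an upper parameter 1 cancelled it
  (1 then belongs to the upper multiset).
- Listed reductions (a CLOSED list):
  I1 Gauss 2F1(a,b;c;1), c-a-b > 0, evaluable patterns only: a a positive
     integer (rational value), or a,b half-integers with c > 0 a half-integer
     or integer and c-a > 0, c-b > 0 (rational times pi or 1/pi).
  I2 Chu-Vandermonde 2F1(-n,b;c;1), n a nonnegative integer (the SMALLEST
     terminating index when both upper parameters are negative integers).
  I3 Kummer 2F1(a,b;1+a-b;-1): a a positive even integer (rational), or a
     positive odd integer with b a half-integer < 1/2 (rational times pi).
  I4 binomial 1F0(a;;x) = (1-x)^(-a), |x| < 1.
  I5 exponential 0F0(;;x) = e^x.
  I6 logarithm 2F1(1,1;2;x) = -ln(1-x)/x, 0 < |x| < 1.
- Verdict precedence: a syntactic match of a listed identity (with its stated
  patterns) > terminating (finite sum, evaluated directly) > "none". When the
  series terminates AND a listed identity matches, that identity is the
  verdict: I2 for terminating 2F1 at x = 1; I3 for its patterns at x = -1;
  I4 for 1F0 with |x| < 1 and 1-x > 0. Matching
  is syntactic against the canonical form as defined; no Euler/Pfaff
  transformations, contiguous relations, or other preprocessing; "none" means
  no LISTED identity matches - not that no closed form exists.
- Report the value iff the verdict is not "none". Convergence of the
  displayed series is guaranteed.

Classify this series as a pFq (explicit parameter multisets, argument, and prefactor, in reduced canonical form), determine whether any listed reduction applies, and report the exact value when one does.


Classification (C = -3): 2F1 with upper {-3/5, 4}, lower {28/5}, argument x = -1. Verdict at x = -1: Kummer (I3) matches (x = -1; c = 28/5 equals 1+a-b for upper {-3/5, 4}: listed pattern). Its exact value is -207/50.

First insight: t_0 being -3, cancel k + 1/2 from the displayed ratio first; then prefactor -3.
Step ratio: r(k) = (-1) * (k-3/5) (k+4) / [(k+28/5) (k+1)] ; factor over Q: parameters, x = (-1), and C = -3.


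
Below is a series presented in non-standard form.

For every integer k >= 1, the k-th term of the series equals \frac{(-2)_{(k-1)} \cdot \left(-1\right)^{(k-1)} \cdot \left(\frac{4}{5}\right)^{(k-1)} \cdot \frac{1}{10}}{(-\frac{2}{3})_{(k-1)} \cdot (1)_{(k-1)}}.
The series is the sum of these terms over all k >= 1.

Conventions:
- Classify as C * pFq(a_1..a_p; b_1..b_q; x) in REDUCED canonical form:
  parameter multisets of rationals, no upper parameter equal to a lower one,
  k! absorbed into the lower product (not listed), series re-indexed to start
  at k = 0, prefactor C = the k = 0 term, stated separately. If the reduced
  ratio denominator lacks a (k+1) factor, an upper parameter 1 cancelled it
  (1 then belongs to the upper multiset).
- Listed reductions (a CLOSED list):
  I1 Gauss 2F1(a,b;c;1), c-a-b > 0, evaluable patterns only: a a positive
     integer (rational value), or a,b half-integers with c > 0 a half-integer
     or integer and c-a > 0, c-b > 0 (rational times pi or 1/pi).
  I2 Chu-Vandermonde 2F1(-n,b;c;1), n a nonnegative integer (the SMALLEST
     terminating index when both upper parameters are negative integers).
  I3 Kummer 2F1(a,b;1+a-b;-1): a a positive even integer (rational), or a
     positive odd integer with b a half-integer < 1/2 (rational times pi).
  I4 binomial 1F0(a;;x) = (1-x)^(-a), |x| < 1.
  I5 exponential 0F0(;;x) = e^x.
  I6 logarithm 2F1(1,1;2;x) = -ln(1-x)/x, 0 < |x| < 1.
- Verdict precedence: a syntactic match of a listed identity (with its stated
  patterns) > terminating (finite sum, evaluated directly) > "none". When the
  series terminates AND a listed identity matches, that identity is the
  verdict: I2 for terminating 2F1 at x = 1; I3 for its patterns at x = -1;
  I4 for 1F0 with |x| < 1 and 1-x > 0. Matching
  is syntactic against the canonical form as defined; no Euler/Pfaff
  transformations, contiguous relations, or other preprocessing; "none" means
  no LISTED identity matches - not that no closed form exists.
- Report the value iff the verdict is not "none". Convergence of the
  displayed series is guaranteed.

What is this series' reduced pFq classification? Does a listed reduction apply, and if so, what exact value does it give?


This is \frac{1}{10} * 1F1(-2; -\frac{2}{3}; -\frac{4}{5}) in reduced canonical form. Verdict: terminating (-2 upstairs). 3 nonzero terms in all; added directly. Its exact value is -\frac{107}{250}.

Key step: from the first term \frac{1}{10}: the (-1)^k factor (C = 1/10) folds into the argument's sign.
Step ratio: r(k) = -\frac{4}{5} * (k-2) / [(k-\frac{2}{3}) (k+1)] - rational in k, leading ratio -\frac{4}{5}; with t_0 = \frac{1}{10}, classification follows.


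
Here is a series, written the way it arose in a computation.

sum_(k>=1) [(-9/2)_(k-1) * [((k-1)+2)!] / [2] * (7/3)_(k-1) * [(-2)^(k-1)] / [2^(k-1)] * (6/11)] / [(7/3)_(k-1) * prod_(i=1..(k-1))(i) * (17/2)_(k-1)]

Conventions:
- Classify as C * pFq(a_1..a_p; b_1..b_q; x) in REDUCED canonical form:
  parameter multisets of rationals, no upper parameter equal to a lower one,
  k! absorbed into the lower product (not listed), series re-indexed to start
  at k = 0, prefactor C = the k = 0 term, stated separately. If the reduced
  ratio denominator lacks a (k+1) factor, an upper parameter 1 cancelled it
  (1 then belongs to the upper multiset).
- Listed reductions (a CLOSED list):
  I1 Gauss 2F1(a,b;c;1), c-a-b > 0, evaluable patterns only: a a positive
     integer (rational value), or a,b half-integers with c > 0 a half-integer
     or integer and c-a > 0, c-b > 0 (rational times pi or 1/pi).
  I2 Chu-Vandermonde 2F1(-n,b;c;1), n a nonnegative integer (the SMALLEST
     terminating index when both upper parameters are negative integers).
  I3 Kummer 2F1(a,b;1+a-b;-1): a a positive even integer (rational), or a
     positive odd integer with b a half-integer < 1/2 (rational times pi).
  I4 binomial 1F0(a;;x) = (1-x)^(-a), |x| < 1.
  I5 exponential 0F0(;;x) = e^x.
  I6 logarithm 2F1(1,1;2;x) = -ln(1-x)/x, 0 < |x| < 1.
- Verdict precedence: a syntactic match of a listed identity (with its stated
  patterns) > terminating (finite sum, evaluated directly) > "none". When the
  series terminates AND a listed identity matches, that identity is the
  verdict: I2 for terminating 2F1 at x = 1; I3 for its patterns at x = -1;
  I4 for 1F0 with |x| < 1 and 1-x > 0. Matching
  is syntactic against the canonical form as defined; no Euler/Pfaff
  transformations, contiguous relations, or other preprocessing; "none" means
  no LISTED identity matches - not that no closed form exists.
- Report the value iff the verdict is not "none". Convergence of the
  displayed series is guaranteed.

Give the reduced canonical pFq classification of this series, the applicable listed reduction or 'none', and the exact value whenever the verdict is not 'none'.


Reduced: x = -1, 2F1, upper = {-9/2, 3}, lower = {17/2}, C = 6/11. Verdict at x = -1: Kummer's theorem (I3) matches (x = -1; c = 17/2 equals 1+a-b for upper {-9/2, 3}: listed pattern). Sum: (12285/16384) * pi.

Structural cue: from the first term 6/11: the two k-th powers (C = 6/11) combine into one argument.
Ratio: r(k) = (-1) * (k-9/2) (k+3) / [(k+17/2) (k+1)] ; factor over Q: parameters, x = (-1), and C = 6/11.
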